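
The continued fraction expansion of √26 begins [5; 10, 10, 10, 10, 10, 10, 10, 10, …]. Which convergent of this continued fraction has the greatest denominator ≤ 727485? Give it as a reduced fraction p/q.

530451/104030

a_0 = 5: 5/1  (≤ bound)
a_1 = 10: 51/10  (≤ bound)
a_2 = 10: 515/101  (≤ bound)
a_3 = 10: 5201/1020  (≤ bound)
a_4 = 10: 52525/10301  (≤ bound)
a_5 = 10: 530451/104030  (≤ bound)
a_6 = 10: 5357035/1050601  (> 727485, stop)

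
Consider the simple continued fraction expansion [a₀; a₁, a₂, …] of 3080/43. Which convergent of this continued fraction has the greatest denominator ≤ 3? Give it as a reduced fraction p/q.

a_0 = 71: 71/1  (≤ bound)
a_1 = 1: 72/1  (≤ bound)
a_2 = 1: 143/2  (≤ bound)
a_3 = 1: 215/3  (≤ bound)
a_4 = 2: 573/8  (> 3, stop)

215/3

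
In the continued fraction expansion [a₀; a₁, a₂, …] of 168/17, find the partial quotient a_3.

2

168 ÷ 17 → quotient 9, remainder 15
17 ÷ 15 → quotient 1, remainder 2
15 ÷ 2 → quotient 7, remainder 1
2 ÷ 1 → quotient 2, remainder 0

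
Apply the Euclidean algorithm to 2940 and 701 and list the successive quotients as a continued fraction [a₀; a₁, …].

[4; 5, 6, 2, 10]

Run the Euclidean algorithm, recording each quotient:
2940 = 4·701 + 136, so a_0 = 4
701 = 5·136 + 21, so a_1 = 5
136 = 6·21 + 10, so a_2 = 6
21 = 2·10 + 1, so a_3 = 2
10 = 10·1 + 0, so a_4 = 10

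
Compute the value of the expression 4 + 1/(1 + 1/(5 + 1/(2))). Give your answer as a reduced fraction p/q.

Start with 2.
5 + 1/(2/1) = 5 + 1/2 = 11/2
1 + 1/(11/2) = 1 + 2/11 = 13/11
4 + 1/(13/11) = 4 + 11/13 = 63/13

63/13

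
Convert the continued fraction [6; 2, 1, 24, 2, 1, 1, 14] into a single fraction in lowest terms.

Collapse the nested fraction from the inside out:
Start with 14.
1 + 1/(14/1) = 1 + 1/14 = 15/14
1 + 1/(15/14) = 1 + 14/15 = 29/15
2 + 1/(29/15) = 2 + 15/29 = 73/29
24 + 1/(73/29) = 24 + 29/73 = 1781/73
1 + 1/(1781/73) = 1 + 73/1781 = 1854/1781
2 + 1/(1854/1781) = 2 + 1781/1854 = 5489/1854
6 + 1/(5489/1854) = 6 + 1854/5489 = 34788/5489

34788/5489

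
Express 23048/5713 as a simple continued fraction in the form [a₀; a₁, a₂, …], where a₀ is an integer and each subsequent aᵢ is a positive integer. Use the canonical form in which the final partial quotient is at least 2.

[4; 29, 6, 1, 3, 7]

Repeatedly divide and take the remainder:
23048 = 4·5713 + 196, so a_0 = 4
5713 = 29·196 + 29, so a_1 = 29
196 = 6·29 + 22, so a_2 = 6
29 = 1·22 + 7, so a_3 = 1
22 = 3·7 + 1, so a_4 = 3
7 = 7·1 + 0, so a_5 = 7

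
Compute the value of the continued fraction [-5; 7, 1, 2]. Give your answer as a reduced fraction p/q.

-112/23

Start with 2.
1 + 1/(2/1) = 1 + 1/2 = 3/2
7 + 1/(3/2) = 7 + 2/3 = 23/3
-5 + 1/(23/3) = -5 + 3/23 = -112/23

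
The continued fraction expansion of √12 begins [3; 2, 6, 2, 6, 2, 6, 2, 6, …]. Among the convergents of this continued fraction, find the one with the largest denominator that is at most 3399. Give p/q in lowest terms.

8733/2521

List convergents until the denominator exceeds the bound:
a_0 = 3: 3/1  (≤ bound)
a_1 = 2: 7/2  (≤ bound)
a_2 = 6: 45/13  (≤ bound)
a_3 = 2: 97/28  (≤ bound)
a_4 = 6: 627/181  (≤ bound)
a_5 = 2: 1351/390  (≤ bound)
a_6 = 6: 8733/2521  (≤ bound)
a_7 = 2: 18817/5432  (> 3399, stop)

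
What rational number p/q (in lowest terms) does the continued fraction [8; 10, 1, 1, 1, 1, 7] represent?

Start with 7.
1 + 1/(7/1) = 1 + 1/7 = 8/7
1 + 1/(8/7) = 1 + 7/8 = 15/8
1 + 1/(15/8) = 1 + 8/15 = 23/15
1 + 1/(23/15) = 1 + 15/23 = 38/23
10 + 1/(38/23) = 10 + 23/38 = 403/38
8 + 1/(403/38) = 8 + 38/403 = 3262/403

3262/403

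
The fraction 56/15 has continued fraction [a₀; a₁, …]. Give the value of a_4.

Repeatedly divide and take the remainder:
56 = 3·15 + 11, so a_0 = 3
15 = 1·11 + 4, so a_1 = 1
11 = 2·4 + 3, so a_2 = 2
4 = 1·3 + 1, so a_3 = 1
3 = 3·1 + 0, so a_4 = 3

3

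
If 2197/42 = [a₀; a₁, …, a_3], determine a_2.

4

2197 = 52·42 + 13, so a_0 = 52
42 = 3·13 + 3, so a_1 = 3
13 = 4·3 + 1, so a_2 = 4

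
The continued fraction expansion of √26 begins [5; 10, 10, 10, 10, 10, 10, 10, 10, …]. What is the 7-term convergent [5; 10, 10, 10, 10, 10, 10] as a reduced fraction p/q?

5357035/1050601

Compute successive convergents:
a_0 = 5: 5/1
a_1 = 10: 51/10
a_2 = 10: 515/101
a_3 = 10: 5201/1020
a_4 = 10: 52525/10301
a_5 = 10: 530451/104030
a_6 = 10: 5357035/1050601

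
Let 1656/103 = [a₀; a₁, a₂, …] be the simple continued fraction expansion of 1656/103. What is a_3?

⌊1656/103⌋ = 16, remainder 8
⌊103/8⌋ = 12, remainder 7
⌊8/7⌋ = 1, remainder 1
⌊7/1⌋ = 7, remainder 0

7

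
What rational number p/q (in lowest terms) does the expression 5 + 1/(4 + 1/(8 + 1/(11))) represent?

Start with 11.
8 + 1/(11/1) = 8 + 1/11 = 89/11
4 + 1/(89/11) = 4 + 11/89 = 367/89
5 + 1/(367/89) = 5 + 89/367 = 1924/367

1924/367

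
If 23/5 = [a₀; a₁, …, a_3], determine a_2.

1

23 ÷ 5 → quotient 4, remainder 3
5 ÷ 3 → quotient 1, remainder 2
3 ÷ 2 → quotient 1, remainder 1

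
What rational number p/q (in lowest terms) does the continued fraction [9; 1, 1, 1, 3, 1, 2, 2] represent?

887/92

Start with 2.
2 + 1/(2/1) = 2 + 1/2 = 5/2
1 + 1/(5/2) = 1 + 2/5 = 7/5
3 + 1/(7/5) = 3 + 5/7 = 26/7
1 + 1/(26/7) = 1 + 7/26 = 33/26
1 + 1/(33/26) = 1 + 26/33 = 59/33
1 + 1/(59/33) = 1 + 33/59 = 92/59
9 + 1/(92/59) = 9 + 59/92 = 887/92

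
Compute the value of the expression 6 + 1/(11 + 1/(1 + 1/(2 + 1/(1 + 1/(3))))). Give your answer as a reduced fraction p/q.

1071/176

Collapse the nested fraction from the inside out:
Start with 3.
1 + 1/(3/1) = 1 + 1/3 = 4/3
2 + 1/(4/3) = 2 + 3/4 = 11/4
1 + 1/(11/4) = 1 + 4/11 = 15/11
11 + 1/(15/11) = 11 + 11/15 = 176/15
6 + 1/(176/15) = 6 + 15/176 = 1071/176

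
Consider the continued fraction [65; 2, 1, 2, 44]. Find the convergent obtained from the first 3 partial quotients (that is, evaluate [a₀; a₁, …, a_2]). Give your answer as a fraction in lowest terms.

196/3

a_0 = 65: 65/1
a_1 = 2: 131/2
a_2 = 1: 196/3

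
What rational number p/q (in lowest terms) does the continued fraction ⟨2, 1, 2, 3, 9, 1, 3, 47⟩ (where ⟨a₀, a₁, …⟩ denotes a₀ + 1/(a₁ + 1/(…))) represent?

Starting at the tail and folding back:
Start with 47.
3 + 1/(47/1) = 3 + 1/47 = 142/47
1 + 1/(142/47) = 1 + 47/142 = 189/142
9 + 1/(189/142) = 9 + 142/189 = 1843/189
3 + 1/(1843/189) = 3 + 189/1843 = 5718/1843
2 + 1/(5718/1843) = 2 + 1843/5718 = 13279/5718
1 + 1/(13279/5718) = 1 + 5718/13279 = 18997/13279
2 + 1/(18997/13279) = 2 + 13279/18997 = 51273/18997

51273/18997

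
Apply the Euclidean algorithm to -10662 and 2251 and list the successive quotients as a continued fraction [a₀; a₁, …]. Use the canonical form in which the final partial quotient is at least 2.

[-5; 3, 1, 3, 1, 9, 12]

Repeatedly divide and take the remainder:
⌊-10662/2251⌋ = -5, remainder 593
⌊2251/593⌋ = 3, remainder 472
⌊593/472⌋ = 1, remainder 121
⌊472/121⌋ = 3, remainder 109
⌊121/109⌋ = 1, remainder 12
⌊109/12⌋ = 9, remainder 1
⌊12/1⌋ = 12, remainder 0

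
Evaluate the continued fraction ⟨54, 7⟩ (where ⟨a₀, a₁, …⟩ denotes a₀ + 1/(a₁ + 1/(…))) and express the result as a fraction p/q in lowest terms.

Compute successive convergents:
a_0 = 54: 54/1
a_1 = 7: 379/7

379/7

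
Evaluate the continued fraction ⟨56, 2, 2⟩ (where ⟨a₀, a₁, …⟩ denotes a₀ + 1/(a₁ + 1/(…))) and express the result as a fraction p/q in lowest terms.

Start with 2.
2 + 1/(2/1) = 2 + 1/2 = 5/2
56 + 1/(5/2) = 56 + 2/5 = 282/5

282/5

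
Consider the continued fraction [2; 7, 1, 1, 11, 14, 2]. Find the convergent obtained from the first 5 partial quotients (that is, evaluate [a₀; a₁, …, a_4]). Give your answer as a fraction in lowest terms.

369/173

a_0 = 2: 2/1
a_1 = 7: 15/7
a_2 = 1: 17/8
a_3 = 1: 32/15
a_4 = 11: 369/173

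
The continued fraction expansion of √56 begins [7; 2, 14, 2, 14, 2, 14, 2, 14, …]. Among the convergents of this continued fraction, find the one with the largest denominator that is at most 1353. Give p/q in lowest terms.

List convergents until the denominator exceeds the bound:
a_0 = 7: 7/1  (≤ bound)
a_1 = 2: 15/2  (≤ bound)
a_2 = 14: 217/29  (≤ bound)
a_3 = 2: 449/60  (≤ bound)
a_4 = 14: 6503/869  (≤ bound)
a_5 = 2: 13455/1798  (> 1353, stop)

6503/869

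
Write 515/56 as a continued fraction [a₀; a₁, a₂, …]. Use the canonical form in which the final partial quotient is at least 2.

[9; 5, 11]

Repeatedly divide and take the remainder:
515 = 9·56 + 11, so a_0 = 9
56 = 5·11 + 1, so a_1 = 5
11 = 11·1 + 0, so a_2 = 11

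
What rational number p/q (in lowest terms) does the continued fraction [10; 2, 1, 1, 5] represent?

291/28

Compute successive convergents:
a_0 = 10: 10/1
a_1 = 2: 21/2
a_2 = 1: 31/3
a_3 = 1: 52/5
a_4 = 5: 291/28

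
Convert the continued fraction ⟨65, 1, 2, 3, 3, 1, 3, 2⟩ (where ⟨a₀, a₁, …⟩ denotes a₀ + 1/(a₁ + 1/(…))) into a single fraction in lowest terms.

a_0 = 65: 65/1
a_1 = 1: 66/1
a_2 = 2: 197/3
a_3 = 3: 657/10
a_4 = 3: 2168/33
a_5 = 1: 2825/43
a_6 = 3: 10643/162
a_7 = 2: 24111/367

24111/367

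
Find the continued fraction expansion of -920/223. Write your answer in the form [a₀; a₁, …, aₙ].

-920 = -5·223 + 195, so a_0 = -5
223 = 1·195 + 28, so a_1 = 1
195 = 6·28 + 27, so a_2 = 6
28 = 1·27 + 1, so a_3 = 1
27 = 27·1 + 0, so a_4 = 27

[-5; 1, 6, 1, 27]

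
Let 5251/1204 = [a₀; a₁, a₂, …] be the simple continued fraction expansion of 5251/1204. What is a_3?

⌊5251/1204⌋ = 4, remainder 435
⌊1204/435⌋ = 2, remainder 334
⌊435/334⌋ = 1, remainder 101
⌊334/101⌋ = 3, remainder 31

3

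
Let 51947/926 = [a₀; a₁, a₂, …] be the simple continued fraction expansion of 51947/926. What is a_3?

Run the Euclidean algorithm, recording each quotient:
51947 = 56·926 + 91, so a_0 = 56
926 = 10·91 + 16, so a_1 = 10
91 = 5·16 + 11, so a_2 = 5
16 = 1·11 + 5, so a_3 = 1

1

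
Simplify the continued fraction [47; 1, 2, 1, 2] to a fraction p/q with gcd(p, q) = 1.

525/11

Start with 2.
1 + 1/(2/1) = 1 + 1/2 = 3/2
2 + 1/(3/2) = 2 + 2/3 = 8/3
1 + 1/(8/3) = 1 + 3/8 = 11/8
47 + 1/(11/8) = 47 + 8/11 = 525/11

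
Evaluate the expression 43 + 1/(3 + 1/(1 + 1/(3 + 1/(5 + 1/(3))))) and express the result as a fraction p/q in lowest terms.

10903/252

Compute successive convergents:
a_0 = 43: 43/1
a_1 = 3: 130/3
a_2 = 1: 173/4
a_3 = 3: 649/15
a_4 = 5: 3418/79
a_5 = 3: 10903/252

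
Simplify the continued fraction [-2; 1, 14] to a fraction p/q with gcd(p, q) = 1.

Use the convergent recurrence hₖ = aₖ·hₖ₋₁ + hₖ₋₂ (and likewise for the denominators kₖ):
a_0 = -2: -2/1
a_1 = 1: -1/1
a_2 = 14: -16/15

-16/15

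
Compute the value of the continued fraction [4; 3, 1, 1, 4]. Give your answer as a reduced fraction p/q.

137/32

Work from the innermost term outward:
Start with 4.
1 + 1/(4/1) = 1 + 1/4 = 5/4
1 + 1/(5/4) = 1 + 4/5 = 9/5
3 + 1/(9/5) = 3 + 5/9 = 32/9
4 + 1/(32/9) = 4 + 9/32 = 137/32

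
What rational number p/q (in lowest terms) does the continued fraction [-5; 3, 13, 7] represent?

-1323/283

Work from the innermost term outward:
Start with 7.
13 + 1/(7/1) = 13 + 1/7 = 92/7
3 + 1/(92/7) = 3 + 7/92 = 283/92
-5 + 1/(283/92) = -5 + 92/283 = -1323/283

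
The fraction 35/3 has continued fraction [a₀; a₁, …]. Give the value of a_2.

2

⌊35/3⌋ = 11, remainder 2
⌊3/2⌋ = 1, remainder 1
⌊2/1⌋ = 2, remainder 0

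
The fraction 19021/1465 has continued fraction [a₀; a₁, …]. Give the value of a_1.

Run the Euclidean algorithm, recording each quotient:
⌊19021/1465⌋ = 12, remainder 1441
⌊1465/1441⌋ = 1, remainder 24

1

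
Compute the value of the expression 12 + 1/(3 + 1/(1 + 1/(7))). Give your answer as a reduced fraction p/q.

Start with 7.
1 + 1/(7/1) = 1 + 1/7 = 8/7
3 + 1/(8/7) = 3 + 7/8 = 31/8
12 + 1/(31/8) = 12 + 8/31 = 380/31

380/31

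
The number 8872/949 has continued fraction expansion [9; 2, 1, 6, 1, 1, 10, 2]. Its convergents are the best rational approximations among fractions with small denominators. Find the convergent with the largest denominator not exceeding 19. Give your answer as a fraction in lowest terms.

28/3

a_0 = 9: 9/1  (≤ bound)
a_1 = 2: 19/2  (≤ bound)
a_2 = 1: 28/3  (≤ bound)
a_3 = 6: 187/20  (> 19, stop)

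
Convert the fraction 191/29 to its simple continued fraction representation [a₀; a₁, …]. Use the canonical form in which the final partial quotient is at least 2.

[6; 1, 1, 2, 2, 2]

⌊191/29⌋ = 6, remainder 17
⌊29/17⌋ = 1, remainder 12
⌊17/12⌋ = 1, remainder 5
⌊12/5⌋ = 2, remainder 2
⌊5/2⌋ = 2, remainder 1
⌊2/1⌋ = 2, remainder 0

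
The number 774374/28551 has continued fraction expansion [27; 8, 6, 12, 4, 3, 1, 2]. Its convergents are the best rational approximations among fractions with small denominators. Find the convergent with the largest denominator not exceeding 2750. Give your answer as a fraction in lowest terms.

List convergents until the denominator exceeds the bound:
a_0 = 27: 27/1  (≤ bound)
a_1 = 8: 217/8  (≤ bound)
a_2 = 6: 1329/49  (≤ bound)
a_3 = 12: 16165/596  (≤ bound)
a_4 = 4: 65989/2433  (≤ bound)
a_5 = 3: 214132/7895  (> 2750, stop)

65989/2433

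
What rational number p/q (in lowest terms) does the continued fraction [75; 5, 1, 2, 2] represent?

3007/40

a_0 = 75: 75/1
a_1 = 5: 376/5
a_2 = 1: 451/6
a_3 = 2: 1278/17
a_4 = 2: 3007/40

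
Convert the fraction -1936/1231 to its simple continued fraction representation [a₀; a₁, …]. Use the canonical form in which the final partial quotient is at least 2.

-1936 ÷ 1231 → quotient -2, remainder 526
1231 ÷ 526 → quotient 2, remainder 179
526 ÷ 179 → quotient 2, remainder 168
179 ÷ 168 → quotient 1, remainder 11
168 ÷ 11 → quotient 15, remainder 3
11 ÷ 3 → quotient 3, remainder 2
3 ÷ 2 → quotient 1, remainder 1
2 ÷ 1 → quotient 2, remainder 0

[-2; 2, 2, 1, 15, 3, 1, 2]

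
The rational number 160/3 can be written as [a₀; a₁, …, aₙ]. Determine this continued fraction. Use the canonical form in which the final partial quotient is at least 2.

⌊160/3⌋ = 53, remainder 1
⌊3/1⌋ = 3, remainder 0

[53; 3]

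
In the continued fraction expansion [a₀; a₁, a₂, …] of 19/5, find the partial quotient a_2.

⌊19/5⌋ = 3, remainder 4
⌊5/4⌋ = 1, remainder 1
⌊4/1⌋ = 4, remainder 0

4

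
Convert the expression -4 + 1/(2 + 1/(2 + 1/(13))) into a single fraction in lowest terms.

a_0 = -4: -4/1
a_1 = 2: -7/2
a_2 = 2: -18/5
a_3 = 13: -241/67

-241/67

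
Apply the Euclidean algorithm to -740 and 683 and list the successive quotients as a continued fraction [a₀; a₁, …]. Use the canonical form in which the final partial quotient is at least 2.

[-2; 1, 10, 1, 56]

Repeatedly divide and take the remainder:
⌊-740/683⌋ = -2, remainder 626
⌊683/626⌋ = 1, remainder 57
⌊626/57⌋ = 10, remainder 56
⌊57/56⌋ = 1, remainder 1
⌊56/1⌋ = 56, remainder 0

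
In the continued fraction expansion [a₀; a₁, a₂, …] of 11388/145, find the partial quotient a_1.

1

Apply division with remainder until the remainder is 0:
11388 = 78·145 + 78, so a_0 = 78
145 = 1·78 + 67, so a_1 = 1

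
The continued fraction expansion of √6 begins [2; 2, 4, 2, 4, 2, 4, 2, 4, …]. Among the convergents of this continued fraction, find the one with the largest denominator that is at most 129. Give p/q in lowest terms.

a_0 = 2: 2/1  (≤ bound)
a_1 = 2: 5/2  (≤ bound)
a_2 = 4: 22/9  (≤ bound)
a_3 = 2: 49/20  (≤ bound)
a_4 = 4: 218/89  (≤ bound)
a_5 = 2: 485/198  (> 129, stop)

218/89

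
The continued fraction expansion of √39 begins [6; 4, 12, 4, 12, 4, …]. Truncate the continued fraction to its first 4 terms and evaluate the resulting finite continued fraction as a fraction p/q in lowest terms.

Start with 4.
12 + 1/(4/1) = 12 + 1/4 = 49/4
4 + 1/(49/4) = 4 + 4/49 = 200/49
6 + 1/(200/49) = 6 + 49/200 = 1249/200

1249/200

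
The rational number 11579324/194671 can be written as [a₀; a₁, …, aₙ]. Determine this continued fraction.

⌊11579324/194671⌋ = 59, remainder 93735
⌊194671/93735⌋ = 2, remainder 7201
⌊93735/7201⌋ = 13, remainder 122
⌊7201/122⌋ = 59, remainder 3
⌊122/3⌋ = 40, remainder 2
⌊3/2⌋ = 1, remainder 1
⌊2/1⌋ = 2, remainder 0

[59; 2, 13, 59, 40, 1, 2]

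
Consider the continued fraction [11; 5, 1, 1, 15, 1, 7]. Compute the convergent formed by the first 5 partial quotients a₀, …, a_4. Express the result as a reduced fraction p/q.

Build up convergents one term at a time:
a_0 = 11: 11/1
a_1 = 5: 56/5
a_2 = 1: 67/6
a_3 = 1: 123/11
a_4 = 15: 1912/171

1912/171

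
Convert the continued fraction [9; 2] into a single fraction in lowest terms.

Compute successive convergents:
a_0 = 9: 9/1
a_1 = 2: 19/2

19/2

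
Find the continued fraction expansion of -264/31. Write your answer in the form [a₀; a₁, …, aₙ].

Repeatedly divide and take the remainder:
-264 = -9·31 + 15, so a_0 = -9
31 = 2·15 + 1, so a_1 = 2
15 = 15·1 + 0, so a_2 = 15

[-9; 2, 15]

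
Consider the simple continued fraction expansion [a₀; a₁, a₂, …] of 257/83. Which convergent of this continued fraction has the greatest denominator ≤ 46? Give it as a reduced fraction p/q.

a_0 = 3: 3/1  (≤ bound)
a_1 = 10: 31/10  (≤ bound)
a_2 = 2: 65/21  (≤ bound)
a_3 = 1: 96/31  (≤ bound)
a_4 = 2: 257/83  (> 46, stop)

96/31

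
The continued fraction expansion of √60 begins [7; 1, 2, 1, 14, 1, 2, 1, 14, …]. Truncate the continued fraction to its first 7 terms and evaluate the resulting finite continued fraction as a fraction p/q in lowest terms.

Start with 2.
1 + 1/(2/1) = 1 + 1/2 = 3/2
14 + 1/(3/2) = 14 + 2/3 = 44/3
1 + 1/(44/3) = 1 + 3/44 = 47/44
2 + 1/(47/44) = 2 + 44/47 = 138/47
1 + 1/(138/47) = 1 + 47/138 = 185/138
7 + 1/(185/138) = 7 + 138/185 = 1433/185

1433/185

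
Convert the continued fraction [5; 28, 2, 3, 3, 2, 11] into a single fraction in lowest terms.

86761/17231

a_0 = 5: 5/1
a_1 = 28: 141/28
a_2 = 2: 287/57
a_3 = 3: 1002/199
a_4 = 3: 3293/654
a_5 = 2: 7588/1507
a_6 = 11: 86761/17231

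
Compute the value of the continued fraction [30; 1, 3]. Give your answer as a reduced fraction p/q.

123/4

a_0 = 30: 30/1
a_1 = 1: 31/1
a_2 = 3: 123/4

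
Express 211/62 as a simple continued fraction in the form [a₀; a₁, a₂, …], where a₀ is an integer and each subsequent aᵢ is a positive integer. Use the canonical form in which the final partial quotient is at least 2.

Apply division with remainder until the remainder is 0:
211 = 3·62 + 25, so a_0 = 3
62 = 2·25 + 12, so a_1 = 2
25 = 2·12 + 1, so a_2 = 2
12 = 12·1 + 0, so a_3 = 12

[3; 2, 2, 12]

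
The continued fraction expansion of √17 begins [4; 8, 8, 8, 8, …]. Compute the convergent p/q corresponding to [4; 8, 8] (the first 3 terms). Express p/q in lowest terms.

268/65

a_0 = 4: 4/1
a_1 = 8: 33/8
a_2 = 8: 268/65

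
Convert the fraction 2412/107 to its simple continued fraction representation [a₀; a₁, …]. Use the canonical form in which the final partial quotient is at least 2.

2412 ÷ 107 → quotient 22, remainder 58
107 ÷ 58 → quotient 1, remainder 49
58 ÷ 49 → quotient 1, remainder 9
49 ÷ 9 → quotient 5, remainder 4
9 ÷ 4 → quotient 2, remainder 1
4 ÷ 1 → quotient 4, remainder 0

[22; 1, 1, 5, 2, 4]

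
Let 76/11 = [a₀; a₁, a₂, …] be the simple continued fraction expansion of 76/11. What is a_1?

1

⌊76/11⌋ = 6, remainder 10
⌊11/10⌋ = 1, remainder 1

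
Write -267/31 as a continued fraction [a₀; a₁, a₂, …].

Apply division with remainder until the remainder is 0:
-267 = -9·31 + 12, so a_0 = -9
31 = 2·12 + 7, so a_1 = 2
12 = 1·7 + 5, so a_2 = 1
7 = 1·5 + 2, so a_3 = 1
5 = 2·2 + 1, so a_4 = 2
2 = 2·1 + 0, so a_5 = 2

[-9; 2, 1, 1, 2, 2]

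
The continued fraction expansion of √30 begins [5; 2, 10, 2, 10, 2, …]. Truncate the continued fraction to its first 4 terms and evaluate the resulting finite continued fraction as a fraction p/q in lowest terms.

241/44

Use the convergent recurrence hₖ = aₖ·hₖ₋₁ + hₖ₋₂ (and likewise for the denominators kₖ):
a_0 = 5: 5/1
a_1 = 2: 11/2
a_2 = 10: 115/21
a_3 = 2: 241/44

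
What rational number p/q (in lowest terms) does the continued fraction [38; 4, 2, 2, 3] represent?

2867/75

a_0 = 38: 38/1
a_1 = 4: 153/4
a_2 = 2: 344/9
a_3 = 2: 841/22
a_4 = 3: 2867/75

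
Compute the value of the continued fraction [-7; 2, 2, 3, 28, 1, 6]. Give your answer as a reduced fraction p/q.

Compute successive convergents:
a_0 = -7: -7/1
a_1 = 2: -13/2
a_2 = 2: -33/5
a_3 = 3: -112/17
a_4 = 28: -3169/481
a_5 = 1: -3281/498
a_6 = 6: -22855/3469

-22855/3469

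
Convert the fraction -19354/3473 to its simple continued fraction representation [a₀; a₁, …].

-19354 = -6·3473 + 1484, so a_0 = -6
3473 = 2·1484 + 505, so a_1 = 2
1484 = 2·505 + 474, so a_2 = 2
505 = 1·474 + 31, so a_3 = 1
474 = 15·31 + 9, so a_4 = 15
31 = 3·9 + 4, so a_5 = 3
9 = 2·4 + 1, so a_6 = 2
4 = 4·1 + 0, so a_7 = 4

[-6; 2, 2, 1, 15, 3, 2, 4]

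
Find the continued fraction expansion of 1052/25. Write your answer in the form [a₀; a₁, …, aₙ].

[42; 12, 2]

⌊1052/25⌋ = 42, remainder 2
⌊25/2⌋ = 12, remainder 1
⌊2/1⌋ = 2, remainder 0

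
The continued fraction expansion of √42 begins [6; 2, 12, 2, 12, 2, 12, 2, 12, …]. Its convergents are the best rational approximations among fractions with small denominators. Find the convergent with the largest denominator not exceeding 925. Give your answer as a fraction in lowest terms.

List convergents until the denominator exceeds the bound:
a_0 = 6: 6/1  (≤ bound)
a_1 = 2: 13/2  (≤ bound)
a_2 = 12: 162/25  (≤ bound)
a_3 = 2: 337/52  (≤ bound)
a_4 = 12: 4206/649  (≤ bound)
a_5 = 2: 8749/1350  (> 925, stop)

4206/649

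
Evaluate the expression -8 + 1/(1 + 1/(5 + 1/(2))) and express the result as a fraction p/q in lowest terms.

Start with 2.
5 + 1/(2/1) = 5 + 1/2 = 11/2
1 + 1/(11/2) = 1 + 2/11 = 13/11
-8 + 1/(13/11) = -8 + 11/13 = -93/13

-93/13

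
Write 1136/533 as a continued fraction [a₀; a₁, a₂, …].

[2; 7, 1, 1, 1, 1, 2, 5]

1136 = 2·533 + 70, so a_0 = 2
533 = 7·70 + 43, so a_1 = 7
70 = 1·43 + 27, so a_2 = 1
43 = 1·27 + 16, so a_3 = 1
27 = 1·16 + 11, so a_4 = 1
16 = 1·11 + 5, so a_5 = 1
11 = 2·5 + 1, so a_6 = 2
5 = 5·1 + 0, so a_7 = 5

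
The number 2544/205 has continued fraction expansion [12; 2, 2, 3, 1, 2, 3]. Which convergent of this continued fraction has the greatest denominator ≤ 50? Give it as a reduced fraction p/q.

a_0 = 12: 12/1  (≤ bound)
a_1 = 2: 25/2  (≤ bound)
a_2 = 2: 62/5  (≤ bound)
a_3 = 3: 211/17  (≤ bound)
a_4 = 1: 273/22  (≤ bound)
a_5 = 2: 757/61  (> 50, stop)

273/22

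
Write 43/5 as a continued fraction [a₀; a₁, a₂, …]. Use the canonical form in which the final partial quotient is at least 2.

[8; 1, 1, 2]

⌊43/5⌋ = 8, remainder 3
⌊5/3⌋ = 1, remainder 2
⌊3/2⌋ = 1, remainder 1
⌊2/1⌋ = 2, remainder 0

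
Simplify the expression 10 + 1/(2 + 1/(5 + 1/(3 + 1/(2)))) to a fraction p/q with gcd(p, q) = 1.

a_0 = 10: 10/1
a_1 = 2: 21/2
a_2 = 5: 115/11
a_3 = 3: 366/35
a_4 = 2: 847/81

847/81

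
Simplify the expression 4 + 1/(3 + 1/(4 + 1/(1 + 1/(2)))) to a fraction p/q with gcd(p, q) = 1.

Collapse the nested fraction from the inside out:
Start with 2.
1 + 1/(2/1) = 1 + 1/2 = 3/2
4 + 1/(3/2) = 4 + 2/3 = 14/3
3 + 1/(14/3) = 3 + 3/14 = 45/14
4 + 1/(45/14) = 4 + 14/45 = 194/45

194/45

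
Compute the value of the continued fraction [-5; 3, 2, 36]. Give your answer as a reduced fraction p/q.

-1202/255

Start with 36.
2 + 1/(36/1) = 2 + 1/36 = 73/36
3 + 1/(73/36) = 3 + 36/73 = 255/73
-5 + 1/(255/73) = -5 + 73/255 = -1202/255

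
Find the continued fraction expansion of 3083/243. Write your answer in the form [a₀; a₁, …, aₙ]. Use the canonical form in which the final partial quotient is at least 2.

⌊3083/243⌋ = 12, remainder 167
⌊243/167⌋ = 1, remainder 76
⌊167/76⌋ = 2, remainder 15
⌊76/15⌋ = 5, remainder 1
⌊15/1⌋ = 15, remainder 0

[12; 1, 2, 5, 15]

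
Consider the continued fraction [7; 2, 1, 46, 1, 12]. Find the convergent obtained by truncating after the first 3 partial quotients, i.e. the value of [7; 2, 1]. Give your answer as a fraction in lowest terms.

Work from the innermost term outward:
Start with 1.
2 + 1/(1/1) = 2 + 1/1 = 3/1
7 + 1/(3/1) = 7 + 1/3 = 22/3

22/3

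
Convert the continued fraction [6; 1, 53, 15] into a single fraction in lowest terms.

Collapse the nested fraction from the inside out:
Start with 15.
53 + 1/(15/1) = 53 + 1/15 = 796/15
1 + 1/(796/15) = 1 + 15/796 = 811/796
6 + 1/(811/796) = 6 + 796/811 = 5662/811

5662/811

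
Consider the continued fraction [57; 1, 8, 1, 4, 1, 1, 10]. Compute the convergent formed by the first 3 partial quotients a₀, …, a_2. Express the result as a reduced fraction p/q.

Compute successive convergents:
a_0 = 57: 57/1
a_1 = 1: 58/1
a_2 = 8: 521/9

521/9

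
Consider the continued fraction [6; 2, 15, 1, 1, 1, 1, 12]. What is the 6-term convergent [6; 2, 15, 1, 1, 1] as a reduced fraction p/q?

629/97

a_0 = 6: 6/1
a_1 = 2: 13/2
a_2 = 15: 201/31
a_3 = 1: 214/33
a_4 = 1: 415/64
a_5 = 1: 629/97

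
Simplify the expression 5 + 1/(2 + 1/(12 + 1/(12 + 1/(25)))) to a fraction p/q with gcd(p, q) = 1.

41512/7575

Compute successive convergents:
a_0 = 5: 5/1
a_1 = 2: 11/2
a_2 = 12: 137/25
a_3 = 12: 1655/302
a_4 = 25: 41512/7575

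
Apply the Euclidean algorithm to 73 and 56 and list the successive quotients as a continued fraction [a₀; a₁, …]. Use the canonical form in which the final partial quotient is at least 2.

Run the Euclidean algorithm, recording each quotient:
⌊73/56⌋ = 1, remainder 17
⌊56/17⌋ = 3, remainder 5
⌊17/5⌋ = 3, remainder 2
⌊5/2⌋ = 2, remainder 1
⌊2/1⌋ = 2, remainder 0

[1; 3, 3, 2, 2]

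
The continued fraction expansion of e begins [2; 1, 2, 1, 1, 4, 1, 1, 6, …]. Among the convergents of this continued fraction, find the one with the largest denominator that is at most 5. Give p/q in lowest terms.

List convergents until the denominator exceeds the bound:
a_0 = 2: 2/1  (≤ bound)
a_1 = 1: 3/1  (≤ bound)
a_2 = 2: 8/3  (≤ bound)
a_3 = 1: 11/4  (≤ bound)
a_4 = 1: 19/7  (> 5, stop)

11/4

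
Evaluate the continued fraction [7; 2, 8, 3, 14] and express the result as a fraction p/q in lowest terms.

a_0 = 7: 7/1
a_1 = 2: 15/2
a_2 = 8: 127/17
a_3 = 3: 396/53
a_4 = 14: 5671/759

5671/759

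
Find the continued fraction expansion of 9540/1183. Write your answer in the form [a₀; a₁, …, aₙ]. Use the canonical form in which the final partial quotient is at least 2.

⌊9540/1183⌋ = 8, remainder 76
⌊1183/76⌋ = 15, remainder 43
⌊76/43⌋ = 1, remainder 33
⌊43/33⌋ = 1, remainder 10
⌊33/10⌋ = 3, remainder 3
⌊10/3⌋ = 3, remainder 1
⌊3/1⌋ = 3, remainder 0

[8; 15, 1, 1, 3, 3, 3]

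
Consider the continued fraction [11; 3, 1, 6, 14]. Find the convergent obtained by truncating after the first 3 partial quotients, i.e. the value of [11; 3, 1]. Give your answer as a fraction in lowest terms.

a_0 = 11: 11/1
a_1 = 3: 34/3
a_2 = 1: 45/4

45/4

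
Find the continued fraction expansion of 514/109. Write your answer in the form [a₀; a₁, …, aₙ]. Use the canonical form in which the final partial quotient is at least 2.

[4; 1, 2, 1, 1, 15]

514 = 4·109 + 78, so a_0 = 4
109 = 1·78 + 31, so a_1 = 1
78 = 2·31 + 16, so a_2 = 2
31 = 1·16 + 15, so a_3 = 1
16 = 1·15 + 1, so a_4 = 1
15 = 15·1 + 0, so a_5 = 15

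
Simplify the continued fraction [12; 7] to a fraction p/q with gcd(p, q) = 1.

85/7

Start with 7.
12 + 1/(7/1) = 12 + 1/7 = 85/7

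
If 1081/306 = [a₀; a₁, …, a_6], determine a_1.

1081 ÷ 306 → quotient 3, remainder 163
306 ÷ 163 → quotient 1, remainder 143

1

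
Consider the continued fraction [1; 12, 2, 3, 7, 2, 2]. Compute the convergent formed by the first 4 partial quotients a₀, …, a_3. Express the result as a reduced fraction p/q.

94/87

Work from the innermost term outward:
Start with 3.
2 + 1/(3/1) = 2 + 1/3 = 7/3
12 + 1/(7/3) = 12 + 3/7 = 87/7
1 + 1/(87/7) = 1 + 7/87 = 94/87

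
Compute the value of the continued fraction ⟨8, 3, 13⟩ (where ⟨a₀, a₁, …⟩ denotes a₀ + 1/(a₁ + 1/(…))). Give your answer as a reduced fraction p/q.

a_0 = 8: 8/1
a_1 = 3: 25/3
a_2 = 13: 333/40

333/40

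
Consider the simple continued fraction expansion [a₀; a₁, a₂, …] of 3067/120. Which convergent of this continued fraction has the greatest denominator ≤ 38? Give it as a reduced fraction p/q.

869/34

a_0 = 25: 25/1  (≤ bound)
a_1 = 1: 26/1  (≤ bound)
a_2 = 1: 51/2  (≤ bound)
a_3 = 3: 179/7  (≤ bound)
a_4 = 1: 230/9  (≤ bound)
a_5 = 3: 869/34  (≤ bound)
a_6 = 1: 1099/43  (> 38, stop)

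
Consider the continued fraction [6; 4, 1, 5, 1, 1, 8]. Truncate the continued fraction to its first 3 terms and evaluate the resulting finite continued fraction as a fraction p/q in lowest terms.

31/5

Compute successive convergents:
a_0 = 6: 6/1
a_1 = 4: 25/4
a_2 = 1: 31/5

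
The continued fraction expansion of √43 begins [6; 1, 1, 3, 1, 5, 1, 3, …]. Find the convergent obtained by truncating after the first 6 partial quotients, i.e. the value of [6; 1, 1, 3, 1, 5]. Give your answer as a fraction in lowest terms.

341/52

Compute successive convergents:
a_0 = 6: 6/1
a_1 = 1: 7/1
a_2 = 1: 13/2
a_3 = 3: 46/7
a_4 = 1: 59/9
a_5 = 5: 341/52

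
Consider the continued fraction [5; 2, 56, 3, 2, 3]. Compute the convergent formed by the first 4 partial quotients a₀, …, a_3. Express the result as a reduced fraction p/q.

Build up convergents one term at a time:
a_0 = 5: 5/1
a_1 = 2: 11/2
a_2 = 56: 621/113
a_3 = 3: 1874/341

1874/341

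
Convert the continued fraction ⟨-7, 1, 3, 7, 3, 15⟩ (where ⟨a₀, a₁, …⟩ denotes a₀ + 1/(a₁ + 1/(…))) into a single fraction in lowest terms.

-8701/1394

Use the convergent recurrence hₖ = aₖ·hₖ₋₁ + hₖ₋₂ (and likewise for the denominators kₖ):
a_0 = -7: -7/1
a_1 = 1: -6/1
a_2 = 3: -25/4
a_3 = 7: -181/29
a_4 = 3: -568/91
a_5 = 15: -8701/1394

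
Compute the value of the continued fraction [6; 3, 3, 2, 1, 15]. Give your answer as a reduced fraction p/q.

3265/518

Work from the innermost term outward:
Start with 15.
1 + 1/(15/1) = 1 + 1/15 = 16/15
2 + 1/(16/15) = 2 + 15/16 = 47/16
3 + 1/(47/16) = 3 + 16/47 = 157/47
3 + 1/(157/47) = 3 + 47/157 = 518/157
6 + 1/(518/157) = 6 + 157/518 = 3265/518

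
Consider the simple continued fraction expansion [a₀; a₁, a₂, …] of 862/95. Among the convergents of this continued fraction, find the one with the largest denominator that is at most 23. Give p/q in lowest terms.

127/14

a_0 = 9: 9/1  (≤ bound)
a_1 = 13: 118/13  (≤ bound)
a_2 = 1: 127/14  (≤ bound)
a_3 = 1: 245/27  (> 23, stop)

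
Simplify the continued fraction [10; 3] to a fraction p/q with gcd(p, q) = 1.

Start with 3.
10 + 1/(3/1) = 10 + 1/3 = 31/3

31/3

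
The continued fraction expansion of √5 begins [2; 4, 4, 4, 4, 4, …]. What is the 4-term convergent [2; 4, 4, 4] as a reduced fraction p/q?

a_0 = 2: 2/1
a_1 = 4: 9/4
a_2 = 4: 38/17
a_3 = 4: 161/72

161/72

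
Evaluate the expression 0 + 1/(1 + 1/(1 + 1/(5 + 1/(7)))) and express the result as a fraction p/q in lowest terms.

Compute successive convergents:
a_0 = 0: 0/1
a_1 = 1: 1/1
a_2 = 1: 1/2
a_3 = 5: 6/11
a_4 = 7: 43/79

43/79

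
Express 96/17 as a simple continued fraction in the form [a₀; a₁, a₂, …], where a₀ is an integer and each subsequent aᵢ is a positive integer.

⌊96/17⌋ = 5, remainder 11
⌊17/11⌋ = 1, remainder 6
⌊11/6⌋ = 1, remainder 5
⌊6/5⌋ = 1, remainder 1
⌊5/1⌋ = 5, remainder 0

[5; 1, 1, 1, 5]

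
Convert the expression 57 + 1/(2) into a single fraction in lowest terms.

115/2

Start with 2.
57 + 1/(2/1) = 57 + 1/2 = 115/2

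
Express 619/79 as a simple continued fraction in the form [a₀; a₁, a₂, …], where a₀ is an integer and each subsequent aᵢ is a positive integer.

[7; 1, 5, 13]

619 = 7·79 + 66, so a_0 = 7
79 = 1·66 + 13, so a_1 = 1
66 = 5·13 + 1, so a_2 = 5
13 = 13·1 + 0, so a_3 = 13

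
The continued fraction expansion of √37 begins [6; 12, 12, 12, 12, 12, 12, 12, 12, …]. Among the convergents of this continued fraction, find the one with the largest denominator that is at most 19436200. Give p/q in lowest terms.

a_0 = 6: 6/1  (≤ bound)
a_1 = 12: 73/12  (≤ bound)
a_2 = 12: 882/145  (≤ bound)
a_3 = 12: 10657/1752  (≤ bound)
a_4 = 12: 128766/21169  (≤ bound)
a_5 = 12: 1555849/255780  (≤ bound)
a_6 = 12: 18798954/3090529  (≤ bound)
a_7 = 12: 227143297/37342128  (> 19436200, stop)

18798954/3090529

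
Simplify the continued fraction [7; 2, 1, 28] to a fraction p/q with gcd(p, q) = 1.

631/86

a_0 = 7: 7/1
a_1 = 2: 15/2
a_2 = 1: 22/3
a_3 = 28: 631/86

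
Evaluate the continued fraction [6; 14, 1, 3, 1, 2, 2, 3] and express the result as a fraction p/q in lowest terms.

a_0 = 6: 6/1
a_1 = 14: 85/14
a_2 = 1: 91/15
a_3 = 3: 358/59
a_4 = 1: 449/74
a_5 = 2: 1256/207
a_6 = 2: 2961/488
a_7 = 3: 10139/1671

10139/1671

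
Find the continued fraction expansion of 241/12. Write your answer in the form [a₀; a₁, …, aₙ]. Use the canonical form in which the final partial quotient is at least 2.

Apply division with remainder until the remainder is 0:
⌊241/12⌋ = 20, remainder 1
⌊12/1⌋ = 12, remainder 0

[20; 12]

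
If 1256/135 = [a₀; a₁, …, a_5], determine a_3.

1256 ÷ 135 → quotient 9, remainder 41
135 ÷ 41 → quotient 3, remainder 12
41 ÷ 12 → quotient 3, remainder 5
12 ÷ 5 → quotient 2, remainder 2

2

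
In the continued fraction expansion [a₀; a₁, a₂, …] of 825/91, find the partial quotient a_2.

825 ÷ 91 → quotient 9, remainder 6
91 ÷ 6 → quotient 15, remainder 1
6 ÷ 1 → quotient 6, remainder 0

6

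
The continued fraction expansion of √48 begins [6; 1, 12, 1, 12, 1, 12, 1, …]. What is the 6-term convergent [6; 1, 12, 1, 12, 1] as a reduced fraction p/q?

Start with 1.
12 + 1/(1/1) = 12 + 1/1 = 13/1
1 + 1/(13/1) = 1 + 1/13 = 14/13
12 + 1/(14/13) = 12 + 13/14 = 181/14
1 + 1/(181/14) = 1 + 14/181 = 195/181
6 + 1/(195/181) = 6 + 181/195 = 1351/195

1351/195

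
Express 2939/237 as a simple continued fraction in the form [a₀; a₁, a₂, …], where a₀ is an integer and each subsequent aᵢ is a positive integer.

[12; 2, 2, 47]

Repeatedly divide and take the remainder:
2939 = 12·237 + 95, so a_0 = 12
237 = 2·95 + 47, so a_1 = 2
95 = 2·47 + 1, so a_2 = 2
47 = 47·1 + 0, so a_3 = 47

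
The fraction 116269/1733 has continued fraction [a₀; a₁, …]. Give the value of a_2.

Apply division with remainder until the remainder is 0:
116269 = 67·1733 + 158, so a_0 = 67
1733 = 10·158 + 153, so a_1 = 10
158 = 1·153 + 5, so a_2 = 1

1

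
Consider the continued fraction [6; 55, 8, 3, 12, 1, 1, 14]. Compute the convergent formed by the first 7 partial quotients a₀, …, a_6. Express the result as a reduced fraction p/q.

Starting at the tail and folding back:
Start with 1.
1 + 1/(1/1) = 1 + 1/1 = 2/1
12 + 1/(2/1) = 12 + 1/2 = 25/2
3 + 1/(25/2) = 3 + 2/25 = 77/25
8 + 1/(77/25) = 8 + 25/77 = 641/77
55 + 1/(641/77) = 55 + 77/641 = 35332/641
6 + 1/(35332/641) = 6 + 641/35332 = 212633/35332

212633/35332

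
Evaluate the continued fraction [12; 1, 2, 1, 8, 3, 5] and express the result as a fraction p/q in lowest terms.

Collapse the nested fraction from the inside out:
Start with 5.
3 + 1/(5/1) = 3 + 1/5 = 16/5
8 + 1/(16/5) = 8 + 5/16 = 133/16
1 + 1/(133/16) = 1 + 16/133 = 149/133
2 + 1/(149/133) = 2 + 133/149 = 431/149
1 + 1/(431/149) = 1 + 149/431 = 580/431
12 + 1/(580/431) = 12 + 431/580 = 7391/580

7391/580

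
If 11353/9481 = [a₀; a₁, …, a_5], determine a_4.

⌊11353/9481⌋ = 1, remainder 1872
⌊9481/1872⌋ = 5, remainder 121
⌊1872/121⌋ = 15, remainder 57
⌊121/57⌋ = 2, remainder 7
⌊57/7⌋ = 8, remainder 1

8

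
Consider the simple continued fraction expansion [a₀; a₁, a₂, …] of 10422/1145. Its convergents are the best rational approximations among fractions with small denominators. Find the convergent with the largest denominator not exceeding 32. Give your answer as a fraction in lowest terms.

91/10

a_0 = 9: 9/1  (≤ bound)
a_1 = 9: 82/9  (≤ bound)
a_2 = 1: 91/10  (≤ bound)
a_3 = 3: 355/39  (> 32, stop)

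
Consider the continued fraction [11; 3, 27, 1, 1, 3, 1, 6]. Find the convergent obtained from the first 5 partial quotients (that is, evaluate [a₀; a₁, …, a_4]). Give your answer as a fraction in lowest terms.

Build up convergents one term at a time:
a_0 = 11: 11/1
a_1 = 3: 34/3
a_2 = 27: 929/82
a_3 = 1: 963/85
a_4 = 1: 1892/167

1892/167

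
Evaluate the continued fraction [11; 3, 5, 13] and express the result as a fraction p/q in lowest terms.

a_0 = 11: 11/1
a_1 = 3: 34/3
a_2 = 5: 181/16
a_3 = 13: 2387/211

2387/211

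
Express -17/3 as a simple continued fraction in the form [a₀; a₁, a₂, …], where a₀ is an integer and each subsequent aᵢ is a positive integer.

[-6; 3]

-17 ÷ 3 → quotient -6, remainder 1
3 ÷ 1 → quotient 3, remainder 0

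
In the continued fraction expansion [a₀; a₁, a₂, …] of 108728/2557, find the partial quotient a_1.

1

⌊108728/2557⌋ = 42, remainder 1334
⌊2557/1334⌋ = 1, remainder 1223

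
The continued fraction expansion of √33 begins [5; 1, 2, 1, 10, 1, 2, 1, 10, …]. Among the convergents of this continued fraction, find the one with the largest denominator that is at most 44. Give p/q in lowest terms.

List convergents until the denominator exceeds the bound:
a_0 = 5: 5/1  (≤ bound)
a_1 = 1: 6/1  (≤ bound)
a_2 = 2: 17/3  (≤ bound)
a_3 = 1: 23/4  (≤ bound)
a_4 = 10: 247/43  (≤ bound)
a_5 = 1: 270/47  (> 44, stop)

247/43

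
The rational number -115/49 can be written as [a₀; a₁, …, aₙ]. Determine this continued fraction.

-115 = -3·49 + 32, so a_0 = -3
49 = 1·32 + 17, so a_1 = 1
32 = 1·17 + 15, so a_2 = 1
17 = 1·15 + 2, so a_3 = 1
15 = 7·2 + 1, so a_4 = 7
2 = 2·1 + 0, so a_5 = 2

[-3; 1, 1, 1, 7, 2]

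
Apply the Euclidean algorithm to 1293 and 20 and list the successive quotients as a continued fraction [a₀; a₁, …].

1293 ÷ 20 → quotient 64, remainder 13
20 ÷ 13 → quotient 1, remainder 7
13 ÷ 7 → quotient 1, remainder 6
7 ÷ 6 → quotient 1, remainder 1
6 ÷ 1 → quotient 6, remainder 0

[64; 1, 1, 1, 6]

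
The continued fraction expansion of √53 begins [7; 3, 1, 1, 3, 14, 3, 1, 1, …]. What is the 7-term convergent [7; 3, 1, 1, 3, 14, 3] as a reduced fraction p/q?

Compute successive convergents:
a_0 = 7: 7/1
a_1 = 3: 22/3
a_2 = 1: 29/4
a_3 = 1: 51/7
a_4 = 3: 182/25
a_5 = 14: 2599/357
a_6 = 3: 7979/1096

7979/1096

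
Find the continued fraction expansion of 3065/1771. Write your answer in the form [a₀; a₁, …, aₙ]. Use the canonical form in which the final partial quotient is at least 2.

[1; 1, 2, 1, 2, 2, 13, 5]

Repeatedly divide and take the remainder:
3065 = 1·1771 + 1294, so a_0 = 1
1771 = 1·1294 + 477, so a_1 = 1
1294 = 2·477 + 340, so a_2 = 2
477 = 1·340 + 137, so a_3 = 1
340 = 2·137 + 66, so a_4 = 2
137 = 2·66 + 5, so a_5 = 2
66 = 13·5 + 1, so a_6 = 13
5 = 5·1 + 0, so a_7 = 5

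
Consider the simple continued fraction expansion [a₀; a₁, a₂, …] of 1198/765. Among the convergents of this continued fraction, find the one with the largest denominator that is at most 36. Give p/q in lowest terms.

36/23

List convergents until the denominator exceeds the bound:
a_0 = 1: 1/1  (≤ bound)
a_1 = 1: 2/1  (≤ bound)
a_2 = 1: 3/2  (≤ bound)
a_3 = 3: 11/7  (≤ bound)
a_4 = 3: 36/23  (≤ bound)
a_5 = 2: 83/53  (> 36, stop)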